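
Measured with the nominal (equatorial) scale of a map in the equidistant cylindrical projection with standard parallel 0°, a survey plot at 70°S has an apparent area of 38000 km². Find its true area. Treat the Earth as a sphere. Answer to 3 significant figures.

In the plate carrée (x = Rλ, y = Rφ), meridians are true-scale (h = 1) and parallels are stretched by k = sec φ.
Areal scale = h·k = 1 × sec φ; at 70°, h = 1.000, k = 2.924, so h·k = 2.924.
True area = apparent / (areal scale) = 38000 / 2.924 ≈ 13000 km².

13000 km²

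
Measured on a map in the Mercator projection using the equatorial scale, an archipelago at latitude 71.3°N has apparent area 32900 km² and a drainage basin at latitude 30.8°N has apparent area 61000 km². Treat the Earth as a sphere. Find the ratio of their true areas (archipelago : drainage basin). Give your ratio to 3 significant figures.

On Mercator the areal scale is sec²φ, so true area = apparent × cos²φ.
True area of archipelago: 32900 × cos²(71.3°) = 32900 × 0.1028 = 3382 km².
True area of drainage basin: 61000 × cos²(30.8°) = 61000 × 0.7378 = 45010 km².
Ratio = 3382 / 45010 ≈ 0.0751.

0.0751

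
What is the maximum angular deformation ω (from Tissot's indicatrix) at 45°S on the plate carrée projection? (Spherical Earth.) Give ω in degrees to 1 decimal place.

For the equirectangular projection with φ₀ = 0 (plate carrée), h = 1 along meridians and k = sec φ along parallels.
At 45°: h = 1.000, k = 1.414; principal scales a = 1.414, b = 1.000.
sin(ω/2) = (a − b)/(a + b) = 0.4142/2.414 = 0.1716, so ω = 2 arcsin(0.1716) ≈ 19.8°.

19.8°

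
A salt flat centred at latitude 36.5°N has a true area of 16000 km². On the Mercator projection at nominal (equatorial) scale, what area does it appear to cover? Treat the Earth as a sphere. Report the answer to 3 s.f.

24800 km²

Mercator is conformal, so the point scale is isotropic: h = k = sec φ = 1/cos φ.
Areal scale = k² = sec²φ = 1/cos²(36.5°) = 1/0.8039² = 1.548.
Apparent area = 16000 × 1.548 ≈ 24800 km².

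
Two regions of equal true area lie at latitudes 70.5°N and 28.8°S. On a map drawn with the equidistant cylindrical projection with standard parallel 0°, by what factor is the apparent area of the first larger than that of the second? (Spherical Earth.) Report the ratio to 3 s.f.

2.63

In the plate carrée (x = Rλ, y = Rφ), meridians are true-scale (h = 1) and parallels are stretched by k = sec φ.
Areal scale at 70.5°: h·k = 1.000 × 2.996 = 2.996.
Areal scale at 28.8°: h·k = 1.000 × 1.141 = 1.141.
Ratio = 2.996/1.141 ≈ 2.63.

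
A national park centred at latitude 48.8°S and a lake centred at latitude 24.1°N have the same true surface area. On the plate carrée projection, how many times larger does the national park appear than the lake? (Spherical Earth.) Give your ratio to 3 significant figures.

1.39

Plate carrée maps x = Rλ, y = Rφ. The meridian scale is h = 1 and the parallel scale is k = 1/cos φ = sec φ.
Areal scale at 48.8°: h·k = 1.000 × 1.518 = 1.518.
Areal scale at 24.1°: h·k = 1.000 × 1.095 = 1.095.
Ratio = 1.518/1.095 ≈ 1.39.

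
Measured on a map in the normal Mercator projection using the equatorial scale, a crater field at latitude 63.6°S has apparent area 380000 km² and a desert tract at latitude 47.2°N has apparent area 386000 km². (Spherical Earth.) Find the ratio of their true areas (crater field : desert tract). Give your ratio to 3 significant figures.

Since Mercator area scale is 1/cos²φ, the true area equals the apparent area multiplied by cos²φ.
True area of crater field: 380000 × cos²(63.6°) = 380000 × 0.1977 = 75130 km².
True area of desert tract: 386000 × cos²(47.2°) = 386000 × 0.4616 = 178200 km².
Ratio = 75130 / 178200 ≈ 0.422.

0.422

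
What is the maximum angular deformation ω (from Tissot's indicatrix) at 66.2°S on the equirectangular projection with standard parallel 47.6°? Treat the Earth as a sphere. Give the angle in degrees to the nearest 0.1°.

In the equirectangular projection with standard parallel φ₀ = 47.6° (x = Rλ cos φ₀, y = Rφ), meridians are true-scale (h = 1) and the parallel scale is k = cos φ₀ / cos φ.
At 66.2°: h = 1.000, k = 1.671; principal scales a = 1.671, b = 1.000.
sin(ω/2) = (a − b)/(a + b) = 0.6709/2.671 = 0.2512, so ω = 2 arcsin(0.2512) ≈ 29.1°.

29.1°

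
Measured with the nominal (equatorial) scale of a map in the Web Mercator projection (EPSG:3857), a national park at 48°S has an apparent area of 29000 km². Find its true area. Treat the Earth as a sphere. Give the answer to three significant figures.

13000 km²

Mercator is conformal, so the point scale is isotropic: h = k = sec φ = 1/cos φ.
Areal scale = k² = sec²φ = 1/cos²(48°) = 1/0.6691² = 2.233.
True area = apparent / (areal scale) = 29000 / 2.233 ≈ 13000 km².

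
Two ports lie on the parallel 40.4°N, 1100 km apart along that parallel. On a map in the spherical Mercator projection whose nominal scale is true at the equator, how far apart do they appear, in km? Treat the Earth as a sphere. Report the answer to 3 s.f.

For Mercator, h = k = sec φ (a conformal cylindrical projection has a single point scale, 1/cos φ).
Along the parallel, k = sec 40.4° = 1/0.7615 = 1.313.
Map distance = 1100 × 1.313 ≈ 1440 km.

1440 km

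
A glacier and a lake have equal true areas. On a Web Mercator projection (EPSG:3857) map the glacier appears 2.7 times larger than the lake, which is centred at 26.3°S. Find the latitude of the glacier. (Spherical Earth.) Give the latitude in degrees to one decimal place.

Mercator areal scale is sec²φ, so apparent-area ratio = sec²φ₁ / sec²φ₂ = cos²φ₂ / cos²φ₁.
cos²φ₂ / cos²φ₁ = 2.7  ⇒  cos φ₁ = cos 26.3° / √2.7 = 0.8965/1.643 = 0.5456.
φ₁ = arccos(0.5456) ≈ 56.9°.

56.9°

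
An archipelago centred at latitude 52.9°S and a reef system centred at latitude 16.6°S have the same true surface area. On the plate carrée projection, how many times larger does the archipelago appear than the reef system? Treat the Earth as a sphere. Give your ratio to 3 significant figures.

In the plate carrée (x = Rλ, y = Rφ), meridians are true-scale (h = 1) and parallels are stretched by k = sec φ.
Areal scale at 52.9°: h·k = 1.000 × 1.658 = 1.658.
Areal scale at 16.6°: h·k = 1.000 × 1.043 = 1.043.
Ratio = 1.658/1.043 ≈ 1.59.

1.59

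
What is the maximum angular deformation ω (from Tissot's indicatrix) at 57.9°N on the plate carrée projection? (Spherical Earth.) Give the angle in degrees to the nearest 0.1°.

Plate carrée maps x = Rλ, y = Rφ. The meridian scale is h = 1 and the parallel scale is k = 1/cos φ = sec φ.
At 57.9°: h = 1.000, k = 1.882; principal scales a = 1.882, b = 1.000.
sin(ω/2) = (a − b)/(a + b) = 0.8818/2.882 = 0.3060, so ω = 2 arcsin(0.3060) ≈ 35.6°.

35.6°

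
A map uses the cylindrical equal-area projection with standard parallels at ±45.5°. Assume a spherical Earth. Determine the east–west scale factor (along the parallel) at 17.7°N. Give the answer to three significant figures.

0.736

Cylindrical equal-area (φ₀ = 45.5°): h = cos φ / cos 45.5° along meridians, k = cos 45.5° / cos φ along parallels; h·k = 1.
k = cos 45.5° / cos 17.7° = 0.7009/0.9527 = 0.7357.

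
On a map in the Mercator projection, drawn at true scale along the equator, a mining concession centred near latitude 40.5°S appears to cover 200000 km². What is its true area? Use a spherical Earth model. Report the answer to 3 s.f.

The Mercator projection is conformal; its linear scale factor is the same in every direction and equals sec φ = 1/cos φ.
Areal scale = k² = sec²φ = 1/cos²(40.5°) = 1/0.7604² = 1.729.
True area = apparent / (areal scale) = 200000 / 1.729 ≈ 116000 km².

116000 km²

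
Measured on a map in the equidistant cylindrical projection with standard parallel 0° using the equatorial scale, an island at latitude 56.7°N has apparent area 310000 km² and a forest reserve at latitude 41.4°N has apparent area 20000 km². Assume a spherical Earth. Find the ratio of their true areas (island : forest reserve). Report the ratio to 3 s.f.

11.3

On the plate carrée, areal scale = h·k = 1 × sec φ, so true area = apparent × cos φ.
True area of island: 310000 × cos(56.7°) = 310000 × 0.5490 = 170200 km².
True area of forest reserve: 20000 × cos(41.4°) = 20000 × 0.7501 = 15000 km².
Ratio = 170200 / 15000 ≈ 11.3.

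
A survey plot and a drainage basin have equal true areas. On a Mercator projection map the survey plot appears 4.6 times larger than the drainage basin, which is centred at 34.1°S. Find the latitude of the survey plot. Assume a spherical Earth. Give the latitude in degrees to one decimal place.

For equal true areas on Mercator, apparent areas scale as sec²φ, so the ratio is cos²φ₂ / cos²φ₁.
cos²φ₂ / cos²φ₁ = 4.6  ⇒  cos φ₁ = cos 34.1° / √4.6 = 0.8281/2.145 = 0.3861.
φ₁ = arccos(0.3861) ≈ 67.3°.

67.3°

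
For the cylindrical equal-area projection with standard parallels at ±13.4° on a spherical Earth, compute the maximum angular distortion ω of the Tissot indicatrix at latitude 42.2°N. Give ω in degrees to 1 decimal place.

30.8°

For cylindrical equal-area with standard parallel φ₀, h = cos φ / cos φ₀ and k = cos φ₀ / cos φ, so h·k = 1.
At 42.2°: h = 0.7615, k = 1.313; principal scales a = 1.313, b = 0.7615.
sin(ω/2) = (a − b)/(a + b) = 0.5516/2.075 = 0.2659, so ω = 2 arcsin(0.2659) ≈ 30.8°.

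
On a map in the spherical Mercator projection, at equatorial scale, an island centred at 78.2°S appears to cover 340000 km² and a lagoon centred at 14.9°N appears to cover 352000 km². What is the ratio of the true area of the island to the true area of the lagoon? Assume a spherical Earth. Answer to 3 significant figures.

On Mercator the areal scale is sec²φ, so true area = apparent × cos²φ.
True area of island: 340000 × cos²(78.2°) = 340000 × 0.04182 = 14220 km².
True area of lagoon: 352000 × cos²(14.9°) = 352000 × 0.9339 = 328700 km².
Ratio = 14220 / 328700 ≈ 0.0433.

0.0433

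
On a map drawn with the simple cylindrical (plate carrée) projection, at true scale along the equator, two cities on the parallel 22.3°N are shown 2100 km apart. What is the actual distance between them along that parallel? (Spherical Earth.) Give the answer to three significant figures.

For the equirectangular projection with φ₀ = 0 (plate carrée), h = 1 along meridians and k = sec φ along parallels.
Along the parallel at 22.3°, map distances are exaggerated by k = sec 22.3° = 1.081.
True distance = 2100 / 1.081 = 2100 × cos 22.3° ≈ 1940 km.

1940 km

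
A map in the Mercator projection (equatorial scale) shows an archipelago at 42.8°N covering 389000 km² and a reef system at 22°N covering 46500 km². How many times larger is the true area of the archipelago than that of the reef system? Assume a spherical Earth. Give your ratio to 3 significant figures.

On Mercator the areal scale is sec²φ, so true area = apparent × cos²φ.
True area of archipelago: 389000 × cos²(42.8°) = 389000 × 0.5384 = 209400 km².
True area of reef system: 46500 × cos²(22°) = 46500 × 0.8597 = 39970 km².
Ratio = 209400 / 39970 ≈ 5.24.

5.24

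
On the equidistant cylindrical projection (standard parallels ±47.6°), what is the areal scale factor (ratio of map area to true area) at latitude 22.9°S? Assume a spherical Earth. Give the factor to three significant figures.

0.732

In the equirectangular projection with standard parallel φ₀ = 47.6° (x = Rλ cos φ₀, y = Rφ), meridians are true-scale (h = 1) and the parallel scale is k = cos φ₀ / cos φ.
Areal scale = h·k = 1 × cos φ₀ / cos φ; at 22.9°, h = 1.000, k = 0.7320, so h·k = 0.7320.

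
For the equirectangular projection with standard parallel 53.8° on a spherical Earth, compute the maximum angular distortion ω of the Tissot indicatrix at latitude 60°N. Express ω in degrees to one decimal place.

9.5°

With standard parallel φ₀ = 53.8°, the equirectangular projection gives x = Rλ cos φ₀, y = Rφ, so h = 1 and k = cos 53.8° / cos φ.
At 60°: h = 1.000, k = 1.181; principal scales a = 1.181, b = 1.000.
sin(ω/2) = (a − b)/(a + b) = 0.1812/2.181 = 0.08308, so ω = 2 arcsin(0.08308) ≈ 9.5°.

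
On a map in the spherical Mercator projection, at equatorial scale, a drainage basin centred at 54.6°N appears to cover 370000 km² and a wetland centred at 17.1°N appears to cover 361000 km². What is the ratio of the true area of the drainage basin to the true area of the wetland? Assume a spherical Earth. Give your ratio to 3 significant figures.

Since Mercator area scale is 1/cos²φ, the true area equals the apparent area multiplied by cos²φ.
True area of drainage basin: 370000 × cos²(54.6°) = 370000 × 0.3356 = 124200 km².
True area of wetland: 361000 × cos²(17.1°) = 361000 × 0.9135 = 329800 km².
Ratio = 124200 / 329800 ≈ 0.376.

0.376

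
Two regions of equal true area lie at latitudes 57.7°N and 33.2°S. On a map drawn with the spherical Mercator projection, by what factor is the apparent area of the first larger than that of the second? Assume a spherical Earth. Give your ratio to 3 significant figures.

Mercator is conformal with k = sec φ, so areal scale = k² = sec²φ.
At 57.7°: sec²(57.7°) = 1/0.5344² = 3.502.
At 33.2°: sec²(33.2°) = 1/0.8368² = 1.428.
Ratio = 3.502/1.428 = cos²(33.2°)/cos²(57.7°) ≈ 2.45.

2.45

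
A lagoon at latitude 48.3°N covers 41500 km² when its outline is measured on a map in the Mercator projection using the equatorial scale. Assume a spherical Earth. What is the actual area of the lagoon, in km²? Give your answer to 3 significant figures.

Mercator is conformal, so the point scale is isotropic: h = k = sec φ = 1/cos φ.
Areal scale = k² = sec²φ = 1/cos²(48.3°) = 1/0.6652² = 2.260.
True area = apparent / (areal scale) = 41500 / 2.260 ≈ 18400 km².

18400 km²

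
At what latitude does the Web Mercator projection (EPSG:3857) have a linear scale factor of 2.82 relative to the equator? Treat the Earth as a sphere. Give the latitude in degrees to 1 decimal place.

69.2°

Mercator scale is k = sec φ = 1/cos φ.
1/cos φ = 2.82  ⇒  cos φ = 0.3546  ⇒  φ = arccos(0.3546) ≈ 69.2°.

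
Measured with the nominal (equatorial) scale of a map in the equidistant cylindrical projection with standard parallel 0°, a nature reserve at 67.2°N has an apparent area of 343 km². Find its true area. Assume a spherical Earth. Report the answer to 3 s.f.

133 km²

In the plate carrée (x = Rλ, y = Rφ), meridians are true-scale (h = 1) and parallels are stretched by k = sec φ.
Areal scale = h·k = 1 × sec φ; at 67.2°, h = 1.000, k = 2.581, so h·k = 2.581.
True area = apparent / (areal scale) = 343 / 2.581 ≈ 133 km².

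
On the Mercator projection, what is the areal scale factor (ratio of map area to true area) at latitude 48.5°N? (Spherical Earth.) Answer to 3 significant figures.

2.28

Mercator is conformal, so the point scale is isotropic: h = k = sec φ = 1/cos φ.
Areal scale = k² = sec²φ = 1/cos²(48.5°) = 1/0.6626² = 2.278.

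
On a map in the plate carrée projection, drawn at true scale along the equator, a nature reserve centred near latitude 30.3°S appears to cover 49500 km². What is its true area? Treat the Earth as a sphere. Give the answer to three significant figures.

42700 km²

Plate carrée maps x = Rλ, y = Rφ. The meridian scale is h = 1 and the parallel scale is k = 1/cos φ = sec φ.
Areal scale = h·k = 1 × sec φ; at 30.3°, h = 1.000, k = 1.158, so h·k = 1.158.
True area = apparent / (areal scale) = 49500 / 1.158 ≈ 42700 km².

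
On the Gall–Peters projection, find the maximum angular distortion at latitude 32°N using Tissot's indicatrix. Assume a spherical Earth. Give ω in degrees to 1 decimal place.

20.7°

Gall–Peters is a cylindrical equal-area projection with standard parallels at ±45°. Cylindrical equal-area (φ₀ = 45°): h = cos φ / cos 45° along meridians, k = cos 45° / cos φ along parallels; h·k = 1.
At 32°: h = 1.199, k = 0.8338; principal scales a = 1.199, b = 0.8338.
sin(ω/2) = (a − b)/(a + b) = 0.3655/2.033 = 0.1798, so ω = 2 arcsin(0.1798) ≈ 20.7°.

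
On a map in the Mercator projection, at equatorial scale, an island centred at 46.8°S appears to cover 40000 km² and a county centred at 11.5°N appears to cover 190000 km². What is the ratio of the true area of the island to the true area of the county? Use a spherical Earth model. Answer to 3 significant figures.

0.103

Since Mercator area scale is 1/cos²φ, the true area equals the apparent area multiplied by cos²φ.
True area of island: 40000 × cos²(46.8°) = 40000 × 0.4686 = 18740 km².
True area of county: 190000 × cos²(11.5°) = 190000 × 0.9603 = 182400 km².
Ratio = 18740 / 182400 ≈ 0.103.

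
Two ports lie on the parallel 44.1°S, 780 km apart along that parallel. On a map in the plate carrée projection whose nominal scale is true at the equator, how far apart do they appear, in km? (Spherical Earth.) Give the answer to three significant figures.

1090 km

Plate carrée maps x = Rλ, y = Rφ. The meridian scale is h = 1 and the parallel scale is k = 1/cos φ = sec φ.
Along the parallel, k = sec 44.1° = 1/0.7181 = 1.393.
Map distance = 780 × 1.393 ≈ 1090 km.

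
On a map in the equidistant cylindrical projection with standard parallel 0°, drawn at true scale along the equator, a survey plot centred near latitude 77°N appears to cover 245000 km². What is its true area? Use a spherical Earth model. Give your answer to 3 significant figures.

55100 km²

For the equirectangular projection with φ₀ = 0 (plate carrée), h = 1 along meridians and k = sec φ along parallels.
Areal scale = h·k = 1 × sec φ; at 77°, h = 1.000, k = 4.445, so h·k = 4.445.
True area = apparent / (areal scale) = 245000 / 4.445 ≈ 55100 km².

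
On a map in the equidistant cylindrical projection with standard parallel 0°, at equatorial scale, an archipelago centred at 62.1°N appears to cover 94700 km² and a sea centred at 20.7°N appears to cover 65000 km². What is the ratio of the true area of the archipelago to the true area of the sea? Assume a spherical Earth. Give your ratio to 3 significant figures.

Plate carrée has h = 1 and k = sec φ, giving areal scale sec φ; true area = (apparent area) · cos φ.
True area of archipelago: 94700 × cos(62.1°) = 94700 × 0.4679 = 44310 km².
True area of sea: 65000 × cos(20.7°) = 65000 × 0.9354 = 60800 km².
Ratio = 44310 / 60800 ≈ 0.729.

0.729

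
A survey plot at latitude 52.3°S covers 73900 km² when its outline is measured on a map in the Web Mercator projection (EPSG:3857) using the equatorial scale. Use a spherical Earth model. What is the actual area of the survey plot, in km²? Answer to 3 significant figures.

For Mercator, h = k = sec φ (a conformal cylindrical projection has a single point scale, 1/cos φ).
Areal scale = k² = sec²φ = 1/cos²(52.3°) = 1/0.6115² = 2.674.
True area = apparent / (areal scale) = 73900 / 2.674 ≈ 27600 km².

27600 km²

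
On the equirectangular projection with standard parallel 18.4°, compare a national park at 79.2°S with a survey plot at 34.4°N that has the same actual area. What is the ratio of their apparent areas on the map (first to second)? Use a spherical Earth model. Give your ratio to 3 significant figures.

4.40

The equidistant cylindrical projection with φ₀ = 18.4° has h = 1 (meridians true) and k = cos φ₀ / cos φ along parallels.
Areal scale at 79.2°: h·k = 1.000 × 5.064 = 5.064.
Areal scale at 34.4°: h·k = 1.000 × 1.150 = 1.150.
Ratio = 5.064/1.150 ≈ 4.40.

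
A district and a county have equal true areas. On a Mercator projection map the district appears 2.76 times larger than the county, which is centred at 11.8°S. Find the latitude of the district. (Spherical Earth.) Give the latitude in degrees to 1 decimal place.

53.9°

For equal true areas on Mercator, apparent areas scale as sec²φ, so the ratio is cos²φ₂ / cos²φ₁.
cos²φ₂ / cos²φ₁ = 2.76  ⇒  cos φ₁ = cos 11.8° / √2.76 = 0.9789/1.661 = 0.5892.
φ₁ = arccos(0.5892) ≈ 53.9°.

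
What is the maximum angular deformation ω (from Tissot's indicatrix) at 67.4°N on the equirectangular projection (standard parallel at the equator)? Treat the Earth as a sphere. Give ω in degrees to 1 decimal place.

For the equirectangular projection with φ₀ = 0 (plate carrée), h = 1 along meridians and k = sec φ along parallels.
At 67.4°: h = 1.000, k = 2.602; principal scales a = 2.602, b = 1.000.
sin(ω/2) = (a − b)/(a + b) = 1.602/3.602 = 0.4448, so ω = 2 arcsin(0.4448) ≈ 52.8°.

52.8°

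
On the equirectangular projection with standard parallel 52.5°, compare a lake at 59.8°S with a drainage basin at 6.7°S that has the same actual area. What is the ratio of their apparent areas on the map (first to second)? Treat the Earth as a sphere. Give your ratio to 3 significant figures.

1.97

With standard parallel φ₀ = 52.5°, the equirectangular projection gives x = Rλ cos φ₀, y = Rφ, so h = 1 and k = cos 52.5° / cos φ.
Areal scale at 59.8°: h·k = 1.000 × 1.210 = 1.210.
Areal scale at 6.7°: h·k = 1.000 × 0.6129 = 0.6129.
Ratio = 1.210/0.6129 ≈ 1.97.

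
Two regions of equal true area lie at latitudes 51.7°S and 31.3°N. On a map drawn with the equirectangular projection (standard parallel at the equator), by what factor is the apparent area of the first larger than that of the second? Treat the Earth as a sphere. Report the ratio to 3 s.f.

1.38

In the plate carrée (x = Rλ, y = Rφ), meridians are true-scale (h = 1) and parallels are stretched by k = sec φ.
Areal scale at 51.7°: h·k = 1.000 × 1.613 = 1.613.
Areal scale at 31.3°: h·k = 1.000 × 1.170 = 1.170.
Ratio = 1.613/1.170 ≈ 1.38.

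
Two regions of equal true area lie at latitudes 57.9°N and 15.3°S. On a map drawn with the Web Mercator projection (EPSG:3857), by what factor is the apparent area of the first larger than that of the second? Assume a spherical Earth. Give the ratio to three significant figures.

On Mercator, area is exaggerated by sec²φ = 1/cos²φ.
At 57.9°: sec²(57.9°) = 1/0.5314² = 3.541.
At 15.3°: sec²(15.3°) = 1/0.9646² = 1.075.
Ratio = 3.541/1.075 = cos²(15.3°)/cos²(57.9°) ≈ 3.29.

3.29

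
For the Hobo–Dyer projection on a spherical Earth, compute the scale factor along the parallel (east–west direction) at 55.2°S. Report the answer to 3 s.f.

1.39

The Hobo–Dyer projection is cylindrical equal-area with φ₀ = 37.5°. For cylindrical equal-area with standard parallel φ₀, h = cos φ / cos φ₀ and k = cos φ₀ / cos φ, so h·k = 1.
k = cos 37.5° / cos 55.2° = 0.7934/0.5707 = 1.390.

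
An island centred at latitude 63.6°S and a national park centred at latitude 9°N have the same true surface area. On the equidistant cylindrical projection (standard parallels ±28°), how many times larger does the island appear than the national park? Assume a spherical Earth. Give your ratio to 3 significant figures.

2.22

The equidistant cylindrical projection with φ₀ = 28° has h = 1 (meridians true) and k = cos φ₀ / cos φ along parallels.
Areal scale at 63.6°: h·k = 1.000 × 1.986 = 1.986.
Areal scale at 9°: h·k = 1.000 × 0.8940 = 0.8940.
Ratio = 1.986/0.8940 ≈ 2.22.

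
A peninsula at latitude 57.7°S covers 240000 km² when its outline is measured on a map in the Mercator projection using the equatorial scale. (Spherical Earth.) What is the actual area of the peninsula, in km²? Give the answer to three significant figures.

68500 km²

Mercator is conformal, so the point scale is isotropic: h = k = sec φ = 1/cos φ.
Areal scale = k² = sec²φ = 1/cos²(57.7°) = 1/0.5344² = 3.502.
True area = apparent / (areal scale) = 240000 / 3.502 ≈ 68500 km².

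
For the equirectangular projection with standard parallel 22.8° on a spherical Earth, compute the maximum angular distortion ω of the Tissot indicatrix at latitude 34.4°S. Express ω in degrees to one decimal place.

6.3°

In the equirectangular projection with standard parallel φ₀ = 22.8° (x = Rλ cos φ₀, y = Rφ), meridians are true-scale (h = 1) and the parallel scale is k = cos φ₀ / cos φ.
At 34.4°: h = 1.000, k = 1.117; principal scales a = 1.117, b = 1.000.
sin(ω/2) = (a − b)/(a + b) = 0.1173/2.117 = 0.05538, so ω = 2 arcsin(0.05538) ≈ 6.3°.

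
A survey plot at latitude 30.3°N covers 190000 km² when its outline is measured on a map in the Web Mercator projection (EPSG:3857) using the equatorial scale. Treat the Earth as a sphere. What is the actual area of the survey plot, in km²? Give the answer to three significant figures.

For Mercator, h = k = sec φ (a conformal cylindrical projection has a single point scale, 1/cos φ).
Areal scale = k² = sec²φ = 1/cos²(30.3°) = 1/0.8634² = 1.341.
True area = apparent / (areal scale) = 190000 / 1.341 ≈ 142000 km².

142000 km²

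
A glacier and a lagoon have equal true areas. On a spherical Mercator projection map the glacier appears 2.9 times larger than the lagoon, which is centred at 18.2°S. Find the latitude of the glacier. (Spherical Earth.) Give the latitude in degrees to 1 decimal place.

56.1°

For equal true areas on Mercator, apparent areas scale as sec²φ, so the ratio is cos²φ₂ / cos²φ₁.
cos²φ₂ / cos²φ₁ = 2.9  ⇒  cos φ₁ = cos 18.2° / √2.9 = 0.9500/1.703 = 0.5578.
φ₁ = arccos(0.5578) ≈ 56.1°.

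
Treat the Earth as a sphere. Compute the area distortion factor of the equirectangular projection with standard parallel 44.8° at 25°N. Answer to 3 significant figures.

0.783

In the equirectangular projection with standard parallel φ₀ = 44.8° (x = Rλ cos φ₀, y = Rφ), meridians are true-scale (h = 1) and the parallel scale is k = cos φ₀ / cos φ.
Areal scale = h·k = 1 × cos φ₀ / cos φ; at 25°, h = 1.000, k = 0.7829, so h·k = 0.7829.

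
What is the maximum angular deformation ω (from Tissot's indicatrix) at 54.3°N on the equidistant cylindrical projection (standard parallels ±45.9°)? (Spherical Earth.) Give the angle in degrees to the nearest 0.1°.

With standard parallel φ₀ = 45.9°, the equirectangular projection gives x = Rλ cos φ₀, y = Rφ, so h = 1 and k = cos 45.9° / cos φ.
At 54.3°: h = 1.000, k = 1.193; principal scales a = 1.193, b = 1.000.
sin(ω/2) = (a − b)/(a + b) = 0.1926/2.193 = 0.08783, so ω = 2 arcsin(0.08783) ≈ 10.1°.

10.1°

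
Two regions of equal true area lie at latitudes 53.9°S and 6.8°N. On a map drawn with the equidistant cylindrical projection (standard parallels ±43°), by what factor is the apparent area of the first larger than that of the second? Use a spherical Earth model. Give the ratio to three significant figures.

1.69

The equidistant cylindrical projection with φ₀ = 43° has h = 1 (meridians true) and k = cos φ₀ / cos φ along parallels.
Areal scale at 53.9°: h·k = 1.000 × 1.241 = 1.241.
Areal scale at 6.8°: h·k = 1.000 × 0.7365 = 0.7365.
Ratio = 1.241/0.7365 ≈ 1.69.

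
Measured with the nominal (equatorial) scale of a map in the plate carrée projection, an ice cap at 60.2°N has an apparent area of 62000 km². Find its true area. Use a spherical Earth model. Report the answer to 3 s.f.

For the equirectangular projection with φ₀ = 0 (plate carrée), h = 1 along meridians and k = sec φ along parallels.
Areal scale = h·k = 1 × sec φ; at 60.2°, h = 1.000, k = 2.012, so h·k = 2.012.
True area = apparent / (areal scale) = 62000 / 2.012 ≈ 30800 km².

30800 km²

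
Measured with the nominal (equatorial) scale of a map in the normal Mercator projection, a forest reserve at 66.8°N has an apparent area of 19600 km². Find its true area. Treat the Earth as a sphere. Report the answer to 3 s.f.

Mercator is conformal, so the point scale is isotropic: h = k = sec φ = 1/cos φ.
Areal scale = k² = sec²φ = 1/cos²(66.8°) = 1/0.3939² = 6.444.
True area = apparent / (areal scale) = 19600 / 6.444 ≈ 3040 km².

3040 km²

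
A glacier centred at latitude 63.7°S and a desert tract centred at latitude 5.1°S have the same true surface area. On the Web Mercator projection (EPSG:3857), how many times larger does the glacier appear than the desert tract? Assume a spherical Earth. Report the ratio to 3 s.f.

Mercator is conformal with k = sec φ, so areal scale = k² = sec²φ.
At 63.7°: sec²(63.7°) = 1/0.4431² = 5.094.
At 5.1°: sec²(5.1°) = 1/0.9960² = 1.008.
Ratio = 5.094/1.008 = cos²(5.1°)/cos²(63.7°) ≈ 5.05.

5.05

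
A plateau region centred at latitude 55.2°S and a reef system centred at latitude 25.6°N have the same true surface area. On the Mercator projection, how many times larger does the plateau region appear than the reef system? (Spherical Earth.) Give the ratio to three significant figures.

2.50

On Mercator, area is exaggerated by sec²φ = 1/cos²φ.
At 55.2°: sec²(55.2°) = 1/0.5707² = 3.070.
At 25.6°: sec²(25.6°) = 1/0.9018² = 1.230.
Ratio = 3.070/1.230 = cos²(25.6°)/cos²(55.2°) ≈ 2.50.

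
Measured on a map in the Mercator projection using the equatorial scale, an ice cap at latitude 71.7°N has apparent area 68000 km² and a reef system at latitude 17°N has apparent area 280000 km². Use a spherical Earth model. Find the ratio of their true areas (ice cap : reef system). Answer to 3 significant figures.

0.0262

Mercator's areal exaggeration is sec²φ; hence true area = (apparent area) · cos²φ.
True area of ice cap: 68000 × cos²(71.7°) = 68000 × 0.09859 = 6704 km².
True area of reef system: 280000 × cos²(17°) = 280000 × 0.9145 = 256100 km².
Ratio = 6704 / 256100 ≈ 0.0262.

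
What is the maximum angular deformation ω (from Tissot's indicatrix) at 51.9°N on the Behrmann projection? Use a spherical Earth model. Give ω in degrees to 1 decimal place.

Behrmann is a cylindrical equal-area projection with standard parallels at ±30°. For cylindrical equal-area with standard parallel φ₀, h = cos φ / cos φ₀ and k = cos φ₀ / cos φ, so h·k = 1.
At 51.9°: h = 0.7125, k = 1.404; principal scales a = 1.404, b = 0.7125.
sin(ω/2) = (a − b)/(a + b) = 0.6910/2.116 = 0.3266, so ω = 2 arcsin(0.3266) ≈ 38.1°.

38.1°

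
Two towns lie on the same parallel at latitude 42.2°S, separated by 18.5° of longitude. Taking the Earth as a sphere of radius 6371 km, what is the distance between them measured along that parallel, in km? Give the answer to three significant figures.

1520 km

Arc length along a parallel = R cos φ · Δλ (with Δλ in radians).
= 6371 × cos 42.2° × (18.5° × π/180) = 6371 × 0.7408 × 0.3229 ≈ 1520 km.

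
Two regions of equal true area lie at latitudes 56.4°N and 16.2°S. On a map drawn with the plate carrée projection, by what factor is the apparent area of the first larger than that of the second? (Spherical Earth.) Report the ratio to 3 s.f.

1.74

In the plate carrée (x = Rλ, y = Rφ), meridians are true-scale (h = 1) and parallels are stretched by k = sec φ.
Areal scale at 56.4°: h·k = 1.000 × 1.807 = 1.807.
Areal scale at 16.2°: h·k = 1.000 × 1.041 = 1.041.
Ratio = 1.807/1.041 ≈ 1.74.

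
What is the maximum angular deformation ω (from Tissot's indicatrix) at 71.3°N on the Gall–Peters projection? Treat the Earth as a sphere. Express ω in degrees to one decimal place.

82.4°

Gall–Peters is a cylindrical equal-area projection with standard parallels at ±45°. For cylindrical equal-area with standard parallel φ₀, h = cos φ / cos φ₀ and k = cos φ₀ / cos φ, so h·k = 1.
At 71.3°: h = 0.4534, k = 2.205; principal scales a = 2.205, b = 0.4534.
sin(ω/2) = (a − b)/(a + b) = 1.752/2.659 = 0.6589, so ω = 2 arcsin(0.6589) ≈ 82.4°.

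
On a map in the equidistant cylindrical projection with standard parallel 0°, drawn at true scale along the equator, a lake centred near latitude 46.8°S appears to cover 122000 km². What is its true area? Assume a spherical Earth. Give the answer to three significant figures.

83500 km²

For the equirectangular projection with φ₀ = 0 (plate carrée), h = 1 along meridians and k = sec φ along parallels.
Areal scale = h·k = 1 × sec φ; at 46.8°, h = 1.000, k = 1.461, so h·k = 1.461.
True area = apparent / (areal scale) = 122000 / 1.461 ≈ 83500 km².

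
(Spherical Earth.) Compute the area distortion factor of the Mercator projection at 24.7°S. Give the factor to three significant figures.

1.21

Mercator is conformal, so the point scale is isotropic: h = k = sec φ = 1/cos φ.
Areal scale = k² = sec²φ = 1/cos²(24.7°) = 1/0.9085² = 1.212.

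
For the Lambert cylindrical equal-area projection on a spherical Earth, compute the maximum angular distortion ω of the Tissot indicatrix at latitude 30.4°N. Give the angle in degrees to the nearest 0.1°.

16.9°

The Lambert cylindrical equal-area projection is the cylindrical equal-area projection with its standard parallel at the equator (φ₀ = 0). For cylindrical equal-area with standard parallel φ₀, h = cos φ / cos φ₀ and k = cos φ₀ / cos φ, so h·k = 1.
At 30.4°: h = 0.8625, k = 1.159; principal scales a = 1.159, b = 0.8625.
sin(ω/2) = (a − b)/(a + b) = 0.2969/2.022 = 0.1468, so ω = 2 arcsin(0.1468) ≈ 16.9°.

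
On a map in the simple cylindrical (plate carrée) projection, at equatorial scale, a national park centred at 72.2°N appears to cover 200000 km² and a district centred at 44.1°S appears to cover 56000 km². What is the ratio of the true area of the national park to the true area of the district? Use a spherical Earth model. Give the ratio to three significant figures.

Plate carrée has h = 1 and k = sec φ, giving areal scale sec φ; true area = (apparent area) · cos φ.
True area of national park: 200000 × cos(72.2°) = 200000 × 0.3057 = 61140 km².
True area of district: 56000 × cos(44.1°) = 56000 × 0.7181 = 40220 km².
Ratio = 61140 / 40220 ≈ 1.52.

1.52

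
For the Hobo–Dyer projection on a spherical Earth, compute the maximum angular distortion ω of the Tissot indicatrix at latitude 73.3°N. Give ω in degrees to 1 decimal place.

100.4°

The Hobo–Dyer projection is cylindrical equal-area with φ₀ = 37.5°. A cylindrical equal-area projection with standard parallel φ₀ has meridian scale h = cos φ / cos φ₀ and parallel scale k = cos φ₀ / cos φ (so areas are preserved, h·k = 1).
At 73.3°: h = 0.3622, k = 2.761; principal scales a = 2.761, b = 0.3622.
sin(ω/2) = (a − b)/(a + b) = 2.399/3.123 = 0.7680, so ω = 2 arcsin(0.7680) ≈ 100.4°.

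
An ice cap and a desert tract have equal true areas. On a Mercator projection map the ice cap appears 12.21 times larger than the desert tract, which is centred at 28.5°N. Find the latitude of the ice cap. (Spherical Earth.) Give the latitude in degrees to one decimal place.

Mercator areal scale is sec²φ, so apparent-area ratio = sec²φ₁ / sec²φ₂ = cos²φ₂ / cos²φ₁.
cos²φ₂ / cos²φ₁ = 12.21  ⇒  cos φ₁ = cos 28.5° / √12.21 = 0.8788/3.494 = 0.2515.
φ₁ = arccos(0.2515) ≈ 75.4°.

75.4°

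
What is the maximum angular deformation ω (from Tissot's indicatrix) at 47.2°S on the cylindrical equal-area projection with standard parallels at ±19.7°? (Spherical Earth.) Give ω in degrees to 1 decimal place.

36.7°

A cylindrical equal-area projection with standard parallel φ₀ has meridian scale h = cos φ / cos φ₀ and parallel scale k = cos φ₀ / cos φ (so areas are preserved, h·k = 1).
At 47.2°: h = 0.7217, k = 1.386; principal scales a = 1.386, b = 0.7217.
sin(ω/2) = (a − b)/(a + b) = 0.6640/2.107 = 0.3151, so ω = 2 arcsin(0.3151) ≈ 36.7°.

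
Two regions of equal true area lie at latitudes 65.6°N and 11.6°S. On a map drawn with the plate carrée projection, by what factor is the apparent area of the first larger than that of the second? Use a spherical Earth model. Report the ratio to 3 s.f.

In the plate carrée (x = Rλ, y = Rφ), meridians are true-scale (h = 1) and parallels are stretched by k = sec φ.
Areal scale at 65.6°: h·k = 1.000 × 2.421 = 2.421.
Areal scale at 11.6°: h·k = 1.000 × 1.021 = 1.021.
Ratio = 2.421/1.021 ≈ 2.37.

2.37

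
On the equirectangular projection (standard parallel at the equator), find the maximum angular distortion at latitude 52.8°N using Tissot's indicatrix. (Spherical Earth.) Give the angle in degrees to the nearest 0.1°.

In the plate carrée (x = Rλ, y = Rφ), meridians are true-scale (h = 1) and parallels are stretched by k = sec φ.
At 52.8°: h = 1.000, k = 1.654; principal scales a = 1.654, b = 1.000.
sin(ω/2) = (a − b)/(a + b) = 0.6540/2.654 = 0.2464, so ω = 2 arcsin(0.2464) ≈ 28.5°.

28.5°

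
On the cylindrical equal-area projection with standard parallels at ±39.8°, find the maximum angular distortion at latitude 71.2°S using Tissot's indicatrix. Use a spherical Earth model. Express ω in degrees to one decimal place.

89.0°

Cylindrical equal-area (φ₀ = 39.8°): h = cos φ / cos 39.8° along meridians, k = cos 39.8° / cos φ along parallels; h·k = 1.
At 71.2°: h = 0.4195, k = 2.384; principal scales a = 2.384, b = 0.4195.
sin(ω/2) = (a − b)/(a + b) = 1.965/2.803 = 0.7008, so ω = 2 arcsin(0.7008) ≈ 89.0°.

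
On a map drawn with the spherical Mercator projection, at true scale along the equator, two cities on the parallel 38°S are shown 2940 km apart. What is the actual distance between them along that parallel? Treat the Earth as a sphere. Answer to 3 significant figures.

The Mercator projection is conformal; its linear scale factor is the same in every direction and equals sec φ = 1/cos φ.
Along the parallel at 38°, map distances are exaggerated by k = sec 38° = 1.269.
True distance = 2940 / 1.269 = 2940 × cos 38° ≈ 2320 km.

2320 km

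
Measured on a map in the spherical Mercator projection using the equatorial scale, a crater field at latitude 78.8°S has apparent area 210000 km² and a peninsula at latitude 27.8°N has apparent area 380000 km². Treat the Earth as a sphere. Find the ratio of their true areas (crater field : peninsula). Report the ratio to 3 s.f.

0.0266

On Mercator the areal scale is sec²φ, so true area = apparent × cos²φ.
True area of crater field: 210000 × cos²(78.8°) = 210000 × 0.03773 = 7923 km².
True area of peninsula: 380000 × cos²(27.8°) = 380000 × 0.7825 = 297300 km².
Ratio = 7923 / 297300 ≈ 0.0266.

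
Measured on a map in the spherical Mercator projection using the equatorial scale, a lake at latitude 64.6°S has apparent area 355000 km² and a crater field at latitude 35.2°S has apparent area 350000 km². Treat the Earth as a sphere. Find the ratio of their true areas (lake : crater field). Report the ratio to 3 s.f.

0.279

Since Mercator area scale is 1/cos²φ, the true area equals the apparent area multiplied by cos²φ.
True area of lake: 355000 × cos²(64.6°) = 355000 × 0.1840 = 65310 km².
True area of crater field: 350000 × cos²(35.2°) = 350000 × 0.6677 = 233700 km².
Ratio = 65310 / 233700 ≈ 0.279.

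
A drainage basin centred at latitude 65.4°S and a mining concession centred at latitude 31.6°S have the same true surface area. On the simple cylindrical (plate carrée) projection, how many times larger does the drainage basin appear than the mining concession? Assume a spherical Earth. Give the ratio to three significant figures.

For the equirectangular projection with φ₀ = 0 (plate carrée), h = 1 along meridians and k = sec φ along parallels.
Areal scale at 65.4°: h·k = 1.000 × 2.402 = 2.402.
Areal scale at 31.6°: h·k = 1.000 × 1.174 = 1.174.
Ratio = 2.402/1.174 ≈ 2.05.

2.05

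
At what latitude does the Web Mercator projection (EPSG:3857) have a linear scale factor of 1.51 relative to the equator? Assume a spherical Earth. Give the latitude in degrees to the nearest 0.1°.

48.5°

Mercator scale is k = sec φ = 1/cos φ.
1/cos φ = 1.51  ⇒  cos φ = 0.6623  ⇒  φ = arccos(0.6623) ≈ 48.5°.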